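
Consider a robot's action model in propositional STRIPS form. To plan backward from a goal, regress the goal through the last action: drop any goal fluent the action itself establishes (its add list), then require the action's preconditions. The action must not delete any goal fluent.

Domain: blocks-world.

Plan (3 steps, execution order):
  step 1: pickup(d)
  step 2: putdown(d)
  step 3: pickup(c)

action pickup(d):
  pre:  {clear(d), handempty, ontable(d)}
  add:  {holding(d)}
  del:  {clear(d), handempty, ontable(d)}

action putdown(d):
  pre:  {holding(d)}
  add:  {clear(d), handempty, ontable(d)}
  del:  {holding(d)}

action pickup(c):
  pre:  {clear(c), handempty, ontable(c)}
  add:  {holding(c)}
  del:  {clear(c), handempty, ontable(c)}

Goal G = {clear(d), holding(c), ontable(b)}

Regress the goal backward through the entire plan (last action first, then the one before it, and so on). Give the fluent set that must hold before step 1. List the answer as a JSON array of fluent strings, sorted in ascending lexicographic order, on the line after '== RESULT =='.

Work backward from the goal:
  through step 3 (pickup(c)): drop {holding(c)}, keep {clear(d), ontable(b)}, require {clear(c), handempty, ontable(c)}
    → {clear(c), clear(d), handempty, ontable(b), ontable(c)}
  through step 2 (putdown(d)): drop {clear(d), handempty}, keep {clear(c), ontable(b), ontable(c)}, require {holding(d)}
    → {clear(c), holding(d), ontable(b), ontable(c)}
  through step 1 (pickup(d)): drop {holding(d)}, keep {clear(c), ontable(b), ontable(c)}, require {clear(d), handempty, ontable(d)}
    → {clear(c), clear(d), handempty, ontable(b), ontable(c), ontable(d)}

== RESULT ==
["clear(c)", "clear(d)", "handempty", "ontable(b)", "ontable(c)", "ontable(d)"]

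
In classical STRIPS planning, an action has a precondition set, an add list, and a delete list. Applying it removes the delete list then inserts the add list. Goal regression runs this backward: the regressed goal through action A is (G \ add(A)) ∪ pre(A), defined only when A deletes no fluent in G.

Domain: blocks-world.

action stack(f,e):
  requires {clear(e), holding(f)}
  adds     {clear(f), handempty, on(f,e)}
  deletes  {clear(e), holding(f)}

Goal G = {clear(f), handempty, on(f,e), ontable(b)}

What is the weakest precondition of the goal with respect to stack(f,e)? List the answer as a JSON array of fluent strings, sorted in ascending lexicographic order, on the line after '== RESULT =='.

Compute (G \ add) ∪ pre:
  G ∩ del = {}  (empty — regression defined)
  G \ add = {clear(f), handempty, on(f,e), ontable(b)} \ {clear(f), handempty, on(f,e)} = {ontable(b)}
  ∪ pre   = {ontable(b)} ∪ {clear(e), holding(f)}
          = {clear(e), holding(f), ontable(b)}

== RESULT ==
["clear(e)", "holding(f)", "ontable(b)"]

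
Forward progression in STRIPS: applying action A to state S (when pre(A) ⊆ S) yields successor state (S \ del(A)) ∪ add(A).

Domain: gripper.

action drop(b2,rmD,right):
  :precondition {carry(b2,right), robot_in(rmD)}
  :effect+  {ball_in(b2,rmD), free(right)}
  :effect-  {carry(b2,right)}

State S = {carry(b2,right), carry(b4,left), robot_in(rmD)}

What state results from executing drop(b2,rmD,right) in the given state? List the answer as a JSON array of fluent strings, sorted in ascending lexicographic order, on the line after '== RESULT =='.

Compute (S \ del) ∪ add:
  pre ⊆ S: {carry(b2,right), robot_in(rmD)} ⊆ S  — applicable
  S \ del = {carry(b4,left), robot_in(rmD)}
  ∪ add   = {ball_in(b2,rmD), carry(b4,left), free(right), robot_in(rmD)}

== RESULT ==
["ball_in(b2,rmD)", "carry(b4,left)", "free(right)", "robot_in(rmD)"]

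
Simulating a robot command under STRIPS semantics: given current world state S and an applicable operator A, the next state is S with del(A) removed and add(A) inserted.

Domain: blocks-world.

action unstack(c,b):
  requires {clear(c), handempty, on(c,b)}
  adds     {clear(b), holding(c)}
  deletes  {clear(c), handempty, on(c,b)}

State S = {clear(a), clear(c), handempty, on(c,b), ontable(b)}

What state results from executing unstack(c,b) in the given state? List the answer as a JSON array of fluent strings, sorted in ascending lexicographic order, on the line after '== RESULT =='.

Compute (S \ del) ∪ add:
  pre ⊆ S: {clear(c), handempty, on(c,b)} ⊆ S  — applicable
  S \ del = {clear(a), ontable(b)}
  ∪ add   = {clear(a), clear(b), holding(c), ontable(b)}

== RESULT ==
["clear(a)", "clear(b)", "holding(c)", "ontable(b)"]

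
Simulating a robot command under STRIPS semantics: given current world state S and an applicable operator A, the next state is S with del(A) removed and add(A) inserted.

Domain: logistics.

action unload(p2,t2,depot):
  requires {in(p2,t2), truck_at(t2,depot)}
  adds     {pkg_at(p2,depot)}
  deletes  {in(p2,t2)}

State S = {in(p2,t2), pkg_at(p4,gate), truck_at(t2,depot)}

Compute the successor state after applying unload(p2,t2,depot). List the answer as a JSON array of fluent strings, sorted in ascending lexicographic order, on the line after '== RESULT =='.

Compute (S \ del) ∪ add:
  pre ⊆ S: {in(p2,t2), truck_at(t2,depot)} ⊆ S  — applicable
  S \ del = {pkg_at(p4,gate), truck_at(t2,depot)}
  ∪ add   = {pkg_at(p2,depot), pkg_at(p4,gate), truck_at(t2,depot)}

== RESULT ==
["pkg_at(p2,depot)", "pkg_at(p4,gate)", "truck_at(t2,depot)"]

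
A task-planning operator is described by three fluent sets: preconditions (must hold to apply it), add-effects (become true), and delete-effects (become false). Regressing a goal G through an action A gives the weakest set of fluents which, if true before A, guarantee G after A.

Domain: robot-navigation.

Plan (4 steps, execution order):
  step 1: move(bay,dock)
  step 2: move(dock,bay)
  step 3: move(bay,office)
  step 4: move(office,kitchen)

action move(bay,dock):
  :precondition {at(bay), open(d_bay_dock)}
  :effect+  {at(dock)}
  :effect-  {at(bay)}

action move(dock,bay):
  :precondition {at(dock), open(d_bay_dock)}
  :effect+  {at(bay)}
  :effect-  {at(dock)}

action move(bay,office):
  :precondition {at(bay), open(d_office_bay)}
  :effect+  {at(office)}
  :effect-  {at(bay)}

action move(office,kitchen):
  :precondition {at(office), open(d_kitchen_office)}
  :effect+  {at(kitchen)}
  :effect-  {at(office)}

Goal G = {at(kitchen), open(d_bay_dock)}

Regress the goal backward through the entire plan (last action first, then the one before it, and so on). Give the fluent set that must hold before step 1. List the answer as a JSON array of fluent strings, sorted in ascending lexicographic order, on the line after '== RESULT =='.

Regress step by step:
  through step 4 (move(office,kitchen)): drop {at(kitchen)}, keep {open(d_bay_dock)}, require {at(office), open(d_kitchen_office)}
    → {at(office), open(d_bay_dock), open(d_kitchen_office)}
  through step 3 (move(bay,office)): drop {at(office)}, keep {open(d_bay_dock), open(d_kitchen_office)}, require {at(bay), open(d_office_bay)}
    → {at(bay), open(d_bay_dock), open(d_kitchen_office), open(d_office_bay)}
  through step 2 (move(dock,bay)): drop {at(bay)}, keep {open(d_bay_dock), open(d_kitchen_office), open(d_office_bay)}, require {at(dock), open(d_bay_dock)}
    → {at(dock), open(d_bay_dock), open(d_kitchen_office), open(d_office_bay)}
  through step 1 (move(bay,dock)): drop {at(dock)}, keep {open(d_bay_dock), open(d_kitchen_office), open(d_office_bay)}, require {at(bay), open(d_bay_dock)}
    → {at(bay), open(d_bay_dock), open(d_kitchen_office), open(d_office_bay)}

== RESULT ==
["at(bay)", "open(d_bay_dock)", "open(d_kitchen_office)", "open(d_office_bay)"]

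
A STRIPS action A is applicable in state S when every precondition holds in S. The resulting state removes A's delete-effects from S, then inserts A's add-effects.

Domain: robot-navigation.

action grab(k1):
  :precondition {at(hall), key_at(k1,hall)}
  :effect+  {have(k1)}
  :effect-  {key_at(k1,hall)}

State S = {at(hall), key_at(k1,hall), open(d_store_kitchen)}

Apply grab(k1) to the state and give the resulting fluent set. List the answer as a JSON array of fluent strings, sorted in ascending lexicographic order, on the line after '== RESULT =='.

Progress:
  pre ⊆ S: {at(hall), key_at(k1,hall)} ⊆ S  — applicable
  S \ del = {at(hall), open(d_store_kitchen)}
  ∪ add   = {at(hall), have(k1), open(d_store_kitchen)}

== RESULT ==
["at(hall)", "have(k1)", "open(d_store_kitchen)"]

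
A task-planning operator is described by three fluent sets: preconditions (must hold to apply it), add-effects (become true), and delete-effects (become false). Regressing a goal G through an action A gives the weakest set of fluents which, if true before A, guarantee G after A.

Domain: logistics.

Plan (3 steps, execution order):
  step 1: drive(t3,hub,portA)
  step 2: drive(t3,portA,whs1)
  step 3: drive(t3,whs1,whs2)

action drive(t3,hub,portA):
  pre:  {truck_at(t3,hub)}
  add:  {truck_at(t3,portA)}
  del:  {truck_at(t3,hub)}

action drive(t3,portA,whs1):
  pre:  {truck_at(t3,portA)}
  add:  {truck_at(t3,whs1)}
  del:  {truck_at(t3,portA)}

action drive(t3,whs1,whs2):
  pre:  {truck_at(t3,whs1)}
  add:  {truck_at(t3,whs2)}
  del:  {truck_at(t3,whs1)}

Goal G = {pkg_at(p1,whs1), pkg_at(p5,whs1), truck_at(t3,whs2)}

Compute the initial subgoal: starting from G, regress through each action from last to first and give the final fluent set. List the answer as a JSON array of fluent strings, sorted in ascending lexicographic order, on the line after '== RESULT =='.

Work backward from the goal:
  through step 3 (drive(t3,whs1,whs2)): drop {truck_at(t3,whs2)}, keep {pkg_at(p1,whs1), pkg_at(p5,whs1)}, require {truck_at(t3,whs1)}
    → {pkg_at(p1,whs1), pkg_at(p5,whs1), truck_at(t3,whs1)}
  through step 2 (drive(t3,portA,whs1)): drop {truck_at(t3,whs1)}, keep {pkg_at(p1,whs1), pkg_at(p5,whs1)}, require {truck_at(t3,portA)}
    → {pkg_at(p1,whs1), pkg_at(p5,whs1), truck_at(t3,portA)}
  through step 1 (drive(t3,hub,portA)): drop {truck_at(t3,portA)}, keep {pkg_at(p1,whs1), pkg_at(p5,whs1)}, require {truck_at(t3,hub)}
    → {pkg_at(p1,whs1), pkg_at(p5,whs1), truck_at(t3,hub)}

== RESULT ==
["pkg_at(p1,whs1)", "pkg_at(p5,whs1)", "truck_at(t3,hub)"]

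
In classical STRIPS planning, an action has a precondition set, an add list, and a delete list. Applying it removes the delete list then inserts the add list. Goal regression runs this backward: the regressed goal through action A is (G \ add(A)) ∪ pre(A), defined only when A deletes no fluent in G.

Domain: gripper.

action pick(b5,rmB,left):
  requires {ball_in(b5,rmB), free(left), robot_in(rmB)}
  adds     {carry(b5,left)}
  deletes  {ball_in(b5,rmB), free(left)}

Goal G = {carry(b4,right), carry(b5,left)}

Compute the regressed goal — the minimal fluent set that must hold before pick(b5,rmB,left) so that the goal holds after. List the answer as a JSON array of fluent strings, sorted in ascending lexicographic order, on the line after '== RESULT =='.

Regress:
  G ∩ del = {}  (empty — regression defined)
  G \ add = {carry(b4,right), carry(b5,left)} \ {carry(b5,left)} = {carry(b4,right)}
  ∪ pre   = {carry(b4,right)} ∪ {ball_in(b5,rmB), free(left), robot_in(rmB)}
          = {ball_in(b5,rmB), carry(b4,right), free(left), robot_in(rmB)}

== RESULT ==
["ball_in(b5,rmB)", "carry(b4,right)", "free(left)", "robot_in(rmB)"]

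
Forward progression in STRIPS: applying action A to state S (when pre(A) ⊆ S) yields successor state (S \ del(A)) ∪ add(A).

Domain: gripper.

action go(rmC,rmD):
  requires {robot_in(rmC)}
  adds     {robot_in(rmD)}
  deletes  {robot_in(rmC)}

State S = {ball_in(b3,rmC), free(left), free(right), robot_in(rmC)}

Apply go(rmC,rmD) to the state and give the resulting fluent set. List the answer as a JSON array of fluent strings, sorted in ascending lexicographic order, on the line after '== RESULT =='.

Progress:
  pre ⊆ S: {robot_in(rmC)} ⊆ S  — applicable
  S \ del = {ball_in(b3,rmC), free(left), free(right)}
  ∪ add   = {ball_in(b3,rmC), free(left), free(right), robot_in(rmD)}

== RESULT ==
["ball_in(b3,rmC)", "free(left)", "free(right)", "robot_in(rmD)"]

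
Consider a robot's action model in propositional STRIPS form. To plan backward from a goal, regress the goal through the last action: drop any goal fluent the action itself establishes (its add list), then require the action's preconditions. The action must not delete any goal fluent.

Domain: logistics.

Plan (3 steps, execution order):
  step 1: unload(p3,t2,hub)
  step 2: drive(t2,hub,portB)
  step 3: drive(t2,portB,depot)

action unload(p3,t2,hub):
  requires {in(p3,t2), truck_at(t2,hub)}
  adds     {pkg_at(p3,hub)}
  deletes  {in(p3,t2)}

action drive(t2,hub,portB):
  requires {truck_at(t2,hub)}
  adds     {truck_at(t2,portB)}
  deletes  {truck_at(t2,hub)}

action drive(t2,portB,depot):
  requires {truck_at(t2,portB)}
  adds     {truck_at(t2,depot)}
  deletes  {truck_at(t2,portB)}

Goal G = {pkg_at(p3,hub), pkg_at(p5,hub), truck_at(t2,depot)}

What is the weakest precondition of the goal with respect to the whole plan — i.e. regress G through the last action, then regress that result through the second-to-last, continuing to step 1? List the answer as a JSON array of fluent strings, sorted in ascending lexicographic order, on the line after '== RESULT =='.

Regress step by step:
  through step 3 (drive(t2,portB,depot)): drop {truck_at(t2,depot)}, keep {pkg_at(p3,hub), pkg_at(p5,hub)}, require {truck_at(t2,portB)}
    → {pkg_at(p3,hub), pkg_at(p5,hub), truck_at(t2,portB)}
  through step 2 (drive(t2,hub,portB)): drop {truck_at(t2,portB)}, keep {pkg_at(p3,hub), pkg_at(p5,hub)}, require {truck_at(t2,hub)}
    → {pkg_at(p3,hub), pkg_at(p5,hub), truck_at(t2,hub)}
  through step 1 (unload(p3,t2,hub)): drop {pkg_at(p3,hub)}, keep {pkg_at(p5,hub), truck_at(t2,hub)}, require {in(p3,t2), truck_at(t2,hub)}
    → {in(p3,t2), pkg_at(p5,hub), truck_at(t2,hub)}

== RESULT ==
["in(p3,t2)", "pkg_at(p5,hub)", "truck_at(t2,hub)"]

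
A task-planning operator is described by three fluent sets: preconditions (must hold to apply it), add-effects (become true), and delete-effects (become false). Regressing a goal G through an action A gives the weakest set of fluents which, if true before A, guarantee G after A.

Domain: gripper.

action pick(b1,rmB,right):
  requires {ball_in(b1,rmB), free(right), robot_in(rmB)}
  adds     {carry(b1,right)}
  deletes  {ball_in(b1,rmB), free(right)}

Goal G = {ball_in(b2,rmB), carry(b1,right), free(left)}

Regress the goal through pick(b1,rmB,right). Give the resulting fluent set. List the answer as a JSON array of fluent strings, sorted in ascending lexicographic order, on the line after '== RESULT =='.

Regress:
  G ∩ del = {}  (empty — regression defined)
  G \ add = {ball_in(b2,rmB), carry(b1,right), free(left)} \ {carry(b1,right)} = {ball_in(b2,rmB), free(left)}
  ∪ pre   = {ball_in(b2,rmB), free(left)} ∪ {ball_in(b1,rmB), free(right), robot_in(rmB)}
          = {ball_in(b1,rmB), ball_in(b2,rmB), free(left), free(right), robot_in(rmB)}

== RESULT ==
["ball_in(b1,rmB)", "ball_in(b2,rmB)", "free(left)", "free(right)", "robot_in(rmB)"]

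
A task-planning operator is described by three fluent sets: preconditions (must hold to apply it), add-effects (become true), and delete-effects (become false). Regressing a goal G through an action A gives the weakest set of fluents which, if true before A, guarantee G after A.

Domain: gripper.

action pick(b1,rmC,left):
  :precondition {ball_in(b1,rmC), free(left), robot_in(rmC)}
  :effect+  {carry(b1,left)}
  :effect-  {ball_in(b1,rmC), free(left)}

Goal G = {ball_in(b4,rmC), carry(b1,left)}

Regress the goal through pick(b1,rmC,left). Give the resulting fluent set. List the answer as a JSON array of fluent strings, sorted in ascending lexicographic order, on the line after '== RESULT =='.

Compute (G \ add) ∪ pre:
  G ∩ del = {}  (empty — regression defined)
  G \ add = {ball_in(b4,rmC), carry(b1,left)} \ {carry(b1,left)} = {ball_in(b4,rmC)}
  ∪ pre   = {ball_in(b4,rmC)} ∪ {ball_in(b1,rmC), free(left), robot_in(rmC)}
          = {ball_in(b1,rmC), ball_in(b4,rmC), free(left), robot_in(rmC)}

== RESULT ==
["ball_in(b1,rmC)", "ball_in(b4,rmC)", "free(left)", "robot_in(rmC)"]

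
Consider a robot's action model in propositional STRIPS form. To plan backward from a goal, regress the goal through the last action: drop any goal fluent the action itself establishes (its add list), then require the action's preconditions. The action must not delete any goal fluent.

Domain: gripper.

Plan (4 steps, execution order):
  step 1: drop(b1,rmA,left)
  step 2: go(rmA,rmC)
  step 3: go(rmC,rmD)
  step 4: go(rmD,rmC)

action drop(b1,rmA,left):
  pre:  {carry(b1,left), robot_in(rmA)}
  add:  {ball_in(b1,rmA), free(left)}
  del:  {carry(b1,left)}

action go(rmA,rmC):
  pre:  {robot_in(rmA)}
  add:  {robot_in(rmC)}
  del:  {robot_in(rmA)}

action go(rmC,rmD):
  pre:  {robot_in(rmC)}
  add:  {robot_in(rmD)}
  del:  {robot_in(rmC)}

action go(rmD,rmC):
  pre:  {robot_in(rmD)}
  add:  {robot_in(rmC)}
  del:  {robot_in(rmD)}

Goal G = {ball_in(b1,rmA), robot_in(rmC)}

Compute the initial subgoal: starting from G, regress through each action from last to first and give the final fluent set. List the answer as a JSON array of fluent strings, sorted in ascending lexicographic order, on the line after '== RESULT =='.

Work backward from the goal:
  through step 4 (go(rmD,rmC)): drop {robot_in(rmC)}, keep {ball_in(b1,rmA)}, require {robot_in(rmD)}
    → {ball_in(b1,rmA), robot_in(rmD)}
  through step 3 (go(rmC,rmD)): drop {robot_in(rmD)}, keep {ball_in(b1,rmA)}, require {robot_in(rmC)}
    → {ball_in(b1,rmA), robot_in(rmC)}
  through step 2 (go(rmA,rmC)): drop {robot_in(rmC)}, keep {ball_in(b1,rmA)}, require {robot_in(rmA)}
    → {ball_in(b1,rmA), robot_in(rmA)}
  through step 1 (drop(b1,rmA,left)): drop {ball_in(b1,rmA)}, keep {robot_in(rmA)}, require {carry(b1,left), robot_in(rmA)}
    → {carry(b1,left), robot_in(rmA)}

== RESULT ==
["carry(b1,left)", "robot_in(rmA)"]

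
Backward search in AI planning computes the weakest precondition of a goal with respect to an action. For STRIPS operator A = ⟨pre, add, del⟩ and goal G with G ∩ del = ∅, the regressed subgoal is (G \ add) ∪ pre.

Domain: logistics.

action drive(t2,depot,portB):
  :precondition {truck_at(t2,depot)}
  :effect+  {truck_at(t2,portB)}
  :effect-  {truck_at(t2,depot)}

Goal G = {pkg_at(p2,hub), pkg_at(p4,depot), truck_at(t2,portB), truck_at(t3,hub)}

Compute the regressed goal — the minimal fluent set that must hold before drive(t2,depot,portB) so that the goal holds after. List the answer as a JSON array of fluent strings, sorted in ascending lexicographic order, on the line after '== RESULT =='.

Regress:
  G ∩ del = {}  (empty — regression defined)
  G \ add = {pkg_at(p2,hub), pkg_at(p4,depot), truck_at(t2,portB), truck_at(t3,hub)} \ {truck_at(t2,portB)} = {pkg_at(p2,hub), pkg_at(p4,depot), truck_at(t3,hub)}
  ∪ pre   = {pkg_at(p2,hub), pkg_at(p4,depot), truck_at(t3,hub)} ∪ {truck_at(t2,depot)}
          = {pkg_at(p2,hub), pkg_at(p4,depot), truck_at(t2,depot), truck_at(t3,hub)}

== RESULT ==
["pkg_at(p2,hub)", "pkg_at(p4,depot)", "truck_at(t2,depot)", "truck_at(t3,hub)"]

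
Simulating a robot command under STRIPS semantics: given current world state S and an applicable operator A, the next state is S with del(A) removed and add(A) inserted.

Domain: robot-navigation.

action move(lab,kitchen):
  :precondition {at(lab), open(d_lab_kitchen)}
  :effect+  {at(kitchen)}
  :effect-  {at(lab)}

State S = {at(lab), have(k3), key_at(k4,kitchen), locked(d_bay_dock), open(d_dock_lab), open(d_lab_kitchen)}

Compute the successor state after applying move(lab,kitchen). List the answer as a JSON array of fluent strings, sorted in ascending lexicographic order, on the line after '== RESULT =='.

Compute (S \ del) ∪ add:
  pre ⊆ S: {at(lab), open(d_lab_kitchen)} ⊆ S  — applicable
  S \ del = {have(k3), key_at(k4,kitchen), locked(d_bay_dock), open(d_dock_lab), open(d_lab_kitchen)}
  ∪ add   = {at(kitchen), have(k3), key_at(k4,kitchen), locked(d_bay_dock), open(d_dock_lab), open(d_lab_kitchen)}

== RESULT ==
["at(kitchen)", "have(k3)", "key_at(k4,kitchen)", "locked(d_bay_dock)", "open(d_dock_lab)", "open(d_lab_kitchen)"]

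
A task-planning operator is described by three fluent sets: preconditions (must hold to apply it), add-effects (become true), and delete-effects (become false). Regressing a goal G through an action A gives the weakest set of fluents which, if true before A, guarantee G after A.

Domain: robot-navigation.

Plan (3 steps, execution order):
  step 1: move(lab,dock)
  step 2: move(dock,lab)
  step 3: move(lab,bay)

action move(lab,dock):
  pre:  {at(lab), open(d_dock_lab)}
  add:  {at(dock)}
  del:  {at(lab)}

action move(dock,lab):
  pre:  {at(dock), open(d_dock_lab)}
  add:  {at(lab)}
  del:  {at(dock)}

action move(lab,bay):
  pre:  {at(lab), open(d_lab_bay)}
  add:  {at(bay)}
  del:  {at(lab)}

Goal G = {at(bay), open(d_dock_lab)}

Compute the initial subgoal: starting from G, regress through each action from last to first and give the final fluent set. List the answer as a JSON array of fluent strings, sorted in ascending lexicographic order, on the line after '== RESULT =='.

Regress step by step:
  through step 3 (move(lab,bay)): drop {at(bay)}, keep {open(d_dock_lab)}, require {at(lab), open(d_lab_bay)}
    → {at(lab), open(d_dock_lab), open(d_lab_bay)}
  through step 2 (move(dock,lab)): drop {at(lab)}, keep {open(d_dock_lab), open(d_lab_bay)}, require {at(dock), open(d_dock_lab)}
    → {at(dock), open(d_dock_lab), open(d_lab_bay)}
  through step 1 (move(lab,dock)): drop {at(dock)}, keep {open(d_dock_lab), open(d_lab_bay)}, require {at(lab), open(d_dock_lab)}
    → {at(lab), open(d_dock_lab), open(d_lab_bay)}

== RESULT ==
["at(lab)", "open(d_dock_lab)", "open(d_lab_bay)"]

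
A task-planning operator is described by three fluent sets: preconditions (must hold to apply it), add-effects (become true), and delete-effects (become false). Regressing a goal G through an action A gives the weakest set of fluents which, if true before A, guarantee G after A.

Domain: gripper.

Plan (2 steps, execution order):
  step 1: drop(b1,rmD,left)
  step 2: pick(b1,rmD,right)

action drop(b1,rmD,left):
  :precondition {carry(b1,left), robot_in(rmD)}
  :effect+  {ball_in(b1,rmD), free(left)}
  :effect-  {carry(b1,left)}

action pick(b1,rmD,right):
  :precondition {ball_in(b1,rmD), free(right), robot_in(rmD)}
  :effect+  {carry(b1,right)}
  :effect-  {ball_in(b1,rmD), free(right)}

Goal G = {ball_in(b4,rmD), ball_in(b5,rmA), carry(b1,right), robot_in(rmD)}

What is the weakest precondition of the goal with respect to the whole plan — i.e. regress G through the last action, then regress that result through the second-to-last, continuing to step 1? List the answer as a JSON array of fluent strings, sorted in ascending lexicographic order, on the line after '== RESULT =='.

Regress step by step:
  through step 2 (pick(b1,rmD,right)): drop {carry(b1,right)}, keep {ball_in(b4,rmD), ball_in(b5,rmA), robot_in(rmD)}, require {ball_in(b1,rmD), free(right), robot_in(rmD)}
    → {ball_in(b1,rmD), ball_in(b4,rmD), ball_in(b5,rmA), free(right), robot_in(rmD)}
  through step 1 (drop(b1,rmD,left)): drop {ball_in(b1,rmD)}, keep {ball_in(b4,rmD), ball_in(b5,rmA), free(right), robot_in(rmD)}, require {carry(b1,left), robot_in(rmD)}
    → {ball_in(b4,rmD), ball_in(b5,rmA), carry(b1,left), free(right), robot_in(rmD)}

== RESULT ==
["ball_in(b4,rmD)", "ball_in(b5,rmA)", "carry(b1,left)", "free(right)", "robot_in(rmD)"]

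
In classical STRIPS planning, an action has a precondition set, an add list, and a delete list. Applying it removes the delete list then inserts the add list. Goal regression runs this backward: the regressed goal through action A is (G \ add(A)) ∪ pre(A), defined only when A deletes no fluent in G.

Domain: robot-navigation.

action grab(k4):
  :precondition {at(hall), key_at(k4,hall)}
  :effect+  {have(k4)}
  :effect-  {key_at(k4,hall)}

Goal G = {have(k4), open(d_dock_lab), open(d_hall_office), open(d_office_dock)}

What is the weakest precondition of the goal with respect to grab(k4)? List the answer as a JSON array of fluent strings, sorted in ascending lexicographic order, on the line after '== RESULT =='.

Regress:
  G ∩ del = {}  (empty — regression defined)
  G \ add = {have(k4), open(d_dock_lab), open(d_hall_office), open(d_office_dock)} \ {have(k4)} = {open(d_dock_lab), open(d_hall_office), open(d_office_dock)}
  ∪ pre   = {open(d_dock_lab), open(d_hall_office), open(d_office_dock)} ∪ {at(hall), key_at(k4,hall)}
          = {at(hall), key_at(k4,hall), open(d_dock_lab), open(d_hall_office), open(d_office_dock)}

== RESULT ==
["at(hall)", "key_at(k4,hall)", "open(d_dock_lab)", "open(d_hall_office)", "open(d_office_dock)"]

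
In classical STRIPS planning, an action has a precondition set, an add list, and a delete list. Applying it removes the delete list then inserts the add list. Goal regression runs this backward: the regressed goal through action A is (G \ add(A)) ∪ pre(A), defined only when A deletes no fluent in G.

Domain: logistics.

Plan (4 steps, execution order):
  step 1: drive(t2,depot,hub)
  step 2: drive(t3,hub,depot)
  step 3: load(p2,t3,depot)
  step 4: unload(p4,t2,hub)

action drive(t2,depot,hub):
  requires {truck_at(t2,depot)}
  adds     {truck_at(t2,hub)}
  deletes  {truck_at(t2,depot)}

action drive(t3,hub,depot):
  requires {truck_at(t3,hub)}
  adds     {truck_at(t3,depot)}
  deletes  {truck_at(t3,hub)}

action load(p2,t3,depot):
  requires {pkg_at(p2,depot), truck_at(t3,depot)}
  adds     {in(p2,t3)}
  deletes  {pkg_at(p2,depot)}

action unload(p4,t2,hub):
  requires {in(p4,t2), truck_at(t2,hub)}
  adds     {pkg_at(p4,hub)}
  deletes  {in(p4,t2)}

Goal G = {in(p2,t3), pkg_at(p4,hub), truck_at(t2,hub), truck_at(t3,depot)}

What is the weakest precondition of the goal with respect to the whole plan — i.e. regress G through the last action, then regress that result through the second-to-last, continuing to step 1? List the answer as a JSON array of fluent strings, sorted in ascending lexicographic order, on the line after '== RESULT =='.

Work backward from the goal:
  through step 4 (unload(p4,t2,hub)): drop {pkg_at(p4,hub)}, keep {in(p2,t3), truck_at(t2,hub), truck_at(t3,depot)}, require {in(p4,t2), truck_at(t2,hub)}
    → {in(p2,t3), in(p4,t2), truck_at(t2,hub), truck_at(t3,depot)}
  through step 3 (load(p2,t3,depot)): drop {in(p2,t3)}, keep {in(p4,t2), truck_at(t2,hub), truck_at(t3,depot)}, require {pkg_at(p2,depot), truck_at(t3,depot)}
    → {in(p4,t2), pkg_at(p2,depot), truck_at(t2,hub), truck_at(t3,depot)}
  through step 2 (drive(t3,hub,depot)): drop {truck_at(t3,depot)}, keep {in(p4,t2), pkg_at(p2,depot), truck_at(t2,hub)}, require {truck_at(t3,hub)}
    → {in(p4,t2), pkg_at(p2,depot), truck_at(t2,hub), truck_at(t3,hub)}
  through step 1 (drive(t2,depot,hub)): drop {truck_at(t2,hub)}, keep {in(p4,t2), pkg_at(p2,depot), truck_at(t3,hub)}, require {truck_at(t2,depot)}
    → {in(p4,t2), pkg_at(p2,depot), truck_at(t2,depot), truck_at(t3,hub)}

== RESULT ==
["in(p4,t2)", "pkg_at(p2,depot)", "truck_at(t2,depot)", "truck_at(t3,hub)"]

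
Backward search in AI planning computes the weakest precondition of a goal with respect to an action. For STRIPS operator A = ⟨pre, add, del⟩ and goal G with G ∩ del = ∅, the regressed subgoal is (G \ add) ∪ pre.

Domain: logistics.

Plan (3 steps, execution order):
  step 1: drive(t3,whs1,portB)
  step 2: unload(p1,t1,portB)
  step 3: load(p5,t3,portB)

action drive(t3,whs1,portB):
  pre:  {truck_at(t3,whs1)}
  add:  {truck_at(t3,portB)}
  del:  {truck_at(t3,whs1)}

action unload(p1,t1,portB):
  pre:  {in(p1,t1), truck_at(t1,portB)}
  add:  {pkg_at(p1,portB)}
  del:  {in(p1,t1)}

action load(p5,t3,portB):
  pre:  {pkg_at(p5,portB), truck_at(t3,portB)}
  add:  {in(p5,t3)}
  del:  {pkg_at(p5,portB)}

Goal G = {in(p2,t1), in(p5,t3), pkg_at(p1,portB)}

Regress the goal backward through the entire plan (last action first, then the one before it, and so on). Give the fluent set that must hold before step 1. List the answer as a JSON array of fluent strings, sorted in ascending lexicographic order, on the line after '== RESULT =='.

Regress step by step:
  through step 3 (load(p5,t3,portB)): drop {in(p5,t3)}, keep {in(p2,t1), pkg_at(p1,portB)}, require {pkg_at(p5,portB), truck_at(t3,portB)}
    → {in(p2,t1), pkg_at(p1,portB), pkg_at(p5,portB), truck_at(t3,portB)}
  through step 2 (unload(p1,t1,portB)): drop {pkg_at(p1,portB)}, keep {in(p2,t1), pkg_at(p5,portB), truck_at(t3,portB)}, require {in(p1,t1), truck_at(t1,portB)}
    → {in(p1,t1), in(p2,t1), pkg_at(p5,portB), truck_at(t1,portB), truck_at(t3,portB)}
  through step 1 (drive(t3,whs1,portB)): drop {truck_at(t3,portB)}, keep {in(p1,t1), in(p2,t1), pkg_at(p5,portB), truck_at(t1,portB)}, require {truck_at(t3,whs1)}
    → {in(p1,t1), in(p2,t1), pkg_at(p5,portB), truck_at(t1,portB), truck_at(t3,whs1)}

== RESULT ==
["in(p1,t1)", "in(p2,t1)", "pkg_at(p5,portB)", "truck_at(t1,portB)", "truck_at(t3,whs1)"]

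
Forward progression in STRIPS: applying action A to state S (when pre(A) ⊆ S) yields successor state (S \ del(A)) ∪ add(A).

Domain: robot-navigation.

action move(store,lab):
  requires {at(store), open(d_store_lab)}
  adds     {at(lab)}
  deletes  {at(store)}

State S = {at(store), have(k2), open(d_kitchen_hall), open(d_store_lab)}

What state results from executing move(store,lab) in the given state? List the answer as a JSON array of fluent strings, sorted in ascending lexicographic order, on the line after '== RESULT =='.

Progress:
  pre ⊆ S: {at(store), open(d_store_lab)} ⊆ S  — applicable
  S \ del = {have(k2), open(d_kitchen_hall), open(d_store_lab)}
  ∪ add   = {at(lab), have(k2), open(d_kitchen_hall), open(d_store_lab)}

== RESULT ==
["at(lab)", "have(k2)", "open(d_kitchen_hall)", "open(d_store_lab)"]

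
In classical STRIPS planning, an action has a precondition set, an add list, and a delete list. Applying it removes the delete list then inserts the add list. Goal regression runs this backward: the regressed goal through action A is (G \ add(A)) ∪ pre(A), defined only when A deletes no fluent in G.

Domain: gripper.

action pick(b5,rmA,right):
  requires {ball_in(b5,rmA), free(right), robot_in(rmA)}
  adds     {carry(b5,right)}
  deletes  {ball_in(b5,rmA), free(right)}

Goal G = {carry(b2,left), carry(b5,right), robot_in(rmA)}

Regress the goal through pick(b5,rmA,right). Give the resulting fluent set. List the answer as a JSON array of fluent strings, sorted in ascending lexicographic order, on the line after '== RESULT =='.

Regress:
  G ∩ del = {}  (empty — regression defined)
  G \ add = {carry(b2,left), carry(b5,right), robot_in(rmA)} \ {carry(b5,right)} = {carry(b2,left), robot_in(rmA)}
  ∪ pre   = {carry(b2,left), robot_in(rmA)} ∪ {ball_in(b5,rmA), free(right), robot_in(rmA)}
          = {ball_in(b5,rmA), carry(b2,left), free(right), robot_in(rmA)}

== RESULT ==
["ball_in(b5,rmA)", "carry(b2,left)", "free(right)", "robot_in(rmA)"]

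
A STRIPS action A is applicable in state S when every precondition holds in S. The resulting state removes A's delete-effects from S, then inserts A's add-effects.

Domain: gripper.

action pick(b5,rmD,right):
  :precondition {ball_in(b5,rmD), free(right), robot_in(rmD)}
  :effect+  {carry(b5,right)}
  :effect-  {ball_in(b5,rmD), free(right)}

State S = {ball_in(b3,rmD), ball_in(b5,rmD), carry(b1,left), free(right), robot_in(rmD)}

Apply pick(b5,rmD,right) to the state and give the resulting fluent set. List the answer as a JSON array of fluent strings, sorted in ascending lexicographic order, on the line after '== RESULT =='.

Progress:
  pre ⊆ S: {ball_in(b5,rmD), free(right), robot_in(rmD)} ⊆ S  — applicable
  S \ del = {ball_in(b3,rmD), carry(b1,left), robot_in(rmD)}
  ∪ add   = {ball_in(b3,rmD), carry(b1,left), carry(b5,right), robot_in(rmD)}

== RESULT ==
["ball_in(b3,rmD)", "carry(b1,left)", "carry(b5,right)", "robot_in(rmD)"]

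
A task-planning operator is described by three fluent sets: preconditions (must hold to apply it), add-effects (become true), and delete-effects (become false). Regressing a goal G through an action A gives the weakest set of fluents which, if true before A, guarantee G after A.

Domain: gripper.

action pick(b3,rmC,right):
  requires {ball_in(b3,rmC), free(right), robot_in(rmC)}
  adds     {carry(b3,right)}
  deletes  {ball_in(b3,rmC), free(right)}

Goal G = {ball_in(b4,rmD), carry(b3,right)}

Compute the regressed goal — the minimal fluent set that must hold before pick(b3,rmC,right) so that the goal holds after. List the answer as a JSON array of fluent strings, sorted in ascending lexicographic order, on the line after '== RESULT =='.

Regress:
  G ∩ del = {}  (empty — regression defined)
  G \ add = {ball_in(b4,rmD), carry(b3,right)} \ {carry(b3,right)} = {ball_in(b4,rmD)}
  ∪ pre   = {ball_in(b4,rmD)} ∪ {ball_in(b3,rmC), free(right), robot_in(rmC)}
          = {ball_in(b3,rmC), ball_in(b4,rmD), free(right), robot_in(rmC)}

== RESULT ==
["ball_in(b3,rmC)", "ball_in(b4,rmD)", "free(right)", "robot_in(rmC)"]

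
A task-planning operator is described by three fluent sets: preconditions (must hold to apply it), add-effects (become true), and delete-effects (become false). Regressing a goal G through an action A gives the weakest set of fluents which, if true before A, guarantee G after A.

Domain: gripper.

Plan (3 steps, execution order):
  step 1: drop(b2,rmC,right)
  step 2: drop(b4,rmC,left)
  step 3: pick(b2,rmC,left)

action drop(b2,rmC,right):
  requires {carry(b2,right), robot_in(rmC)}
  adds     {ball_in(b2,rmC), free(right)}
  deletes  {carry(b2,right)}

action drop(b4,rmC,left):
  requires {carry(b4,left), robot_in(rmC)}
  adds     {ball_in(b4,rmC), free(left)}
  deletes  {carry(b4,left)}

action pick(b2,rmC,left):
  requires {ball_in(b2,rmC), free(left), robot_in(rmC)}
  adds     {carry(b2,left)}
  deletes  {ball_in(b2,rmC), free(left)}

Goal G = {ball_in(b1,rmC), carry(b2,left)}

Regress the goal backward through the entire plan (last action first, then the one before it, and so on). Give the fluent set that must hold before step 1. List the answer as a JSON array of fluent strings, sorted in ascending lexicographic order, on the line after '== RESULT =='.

Work backward from the goal:
  through step 3 (pick(b2,rmC,left)): drop {carry(b2,left)}, keep {ball_in(b1,rmC)}, require {ball_in(b2,rmC), free(left), robot_in(rmC)}
    → {ball_in(b1,rmC), ball_in(b2,rmC), free(left), robot_in(rmC)}
  through step 2 (drop(b4,rmC,left)): drop {free(left)}, keep {ball_in(b1,rmC), ball_in(b2,rmC), robot_in(rmC)}, require {carry(b4,left), robot_in(rmC)}
    → {ball_in(b1,rmC), ball_in(b2,rmC), carry(b4,left), robot_in(rmC)}
  through step 1 (drop(b2,rmC,right)): drop {ball_in(b2,rmC)}, keep {ball_in(b1,rmC), carry(b4,left), robot_in(rmC)}, require {carry(b2,right), robot_in(rmC)}
    → {ball_in(b1,rmC), carry(b2,right), carry(b4,left), robot_in(rmC)}

== RESULT ==
["ball_in(b1,rmC)", "carry(b2,right)", "carry(b4,left)", "robot_in(rmC)"]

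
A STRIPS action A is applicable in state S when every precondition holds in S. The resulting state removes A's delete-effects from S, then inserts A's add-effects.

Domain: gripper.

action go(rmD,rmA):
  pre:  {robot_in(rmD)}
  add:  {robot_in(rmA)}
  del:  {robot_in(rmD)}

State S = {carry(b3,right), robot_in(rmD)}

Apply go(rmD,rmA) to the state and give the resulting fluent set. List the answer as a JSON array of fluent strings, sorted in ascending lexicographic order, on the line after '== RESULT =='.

Progress:
  pre ⊆ S: {robot_in(rmD)} ⊆ S  — applicable
  S \ del = {carry(b3,right)}
  ∪ add   = {carry(b3,right), robot_in(rmA)}

== RESULT ==
["carry(b3,right)", "robot_in(rmA)"]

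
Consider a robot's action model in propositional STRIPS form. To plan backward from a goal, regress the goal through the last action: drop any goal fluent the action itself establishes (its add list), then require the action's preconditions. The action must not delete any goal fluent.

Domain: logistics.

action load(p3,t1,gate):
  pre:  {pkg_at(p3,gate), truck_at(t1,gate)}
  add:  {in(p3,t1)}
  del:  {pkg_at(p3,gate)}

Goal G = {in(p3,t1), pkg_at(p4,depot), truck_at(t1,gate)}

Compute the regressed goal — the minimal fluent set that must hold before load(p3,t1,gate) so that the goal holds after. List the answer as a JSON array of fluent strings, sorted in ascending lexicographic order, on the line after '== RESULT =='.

Regress:
  G ∩ del = {}  (empty — regression defined)
  G \ add = {in(p3,t1), pkg_at(p4,depot), truck_at(t1,gate)} \ {in(p3,t1)} = {pkg_at(p4,depot), truck_at(t1,gate)}
  ∪ pre   = {pkg_at(p4,depot), truck_at(t1,gate)} ∪ {pkg_at(p3,gate), truck_at(t1,gate)}
          = {pkg_at(p3,gate), pkg_at(p4,depot), truck_at(t1,gate)}

== RESULT ==
["pkg_at(p3,gate)", "pkg_at(p4,depot)", "truck_at(t1,gate)"]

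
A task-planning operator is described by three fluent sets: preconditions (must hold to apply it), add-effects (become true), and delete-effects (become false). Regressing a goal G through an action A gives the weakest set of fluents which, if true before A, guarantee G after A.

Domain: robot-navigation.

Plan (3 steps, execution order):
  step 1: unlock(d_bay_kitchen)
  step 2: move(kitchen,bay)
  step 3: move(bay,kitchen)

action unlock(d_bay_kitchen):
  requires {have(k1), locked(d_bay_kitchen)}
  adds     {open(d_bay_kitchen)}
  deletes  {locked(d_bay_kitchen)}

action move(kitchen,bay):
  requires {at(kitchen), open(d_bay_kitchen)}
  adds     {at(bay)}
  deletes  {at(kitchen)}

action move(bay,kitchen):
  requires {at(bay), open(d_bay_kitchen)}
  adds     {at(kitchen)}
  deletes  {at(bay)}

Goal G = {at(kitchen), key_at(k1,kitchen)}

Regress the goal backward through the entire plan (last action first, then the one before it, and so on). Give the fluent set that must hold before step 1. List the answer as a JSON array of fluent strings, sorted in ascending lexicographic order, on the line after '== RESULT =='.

Regress step by step:
  through step 3 (move(bay,kitchen)): drop {at(kitchen)}, keep {key_at(k1,kitchen)}, require {at(bay), open(d_bay_kitchen)}
    → {at(bay), key_at(k1,kitchen), open(d_bay_kitchen)}
  through step 2 (move(kitchen,bay)): drop {at(bay)}, keep {key_at(k1,kitchen), open(d_bay_kitchen)}, require {at(kitchen), open(d_bay_kitchen)}
    → {at(kitchen), key_at(k1,kitchen), open(d_bay_kitchen)}
  through step 1 (unlock(d_bay_kitchen)): drop {open(d_bay_kitchen)}, keep {at(kitchen), key_at(k1,kitchen)}, require {have(k1), locked(d_bay_kitchen)}
    → {at(kitchen), have(k1), key_at(k1,kitchen), locked(d_bay_kitchen)}

== RESULT ==
["at(kitchen)", "have(k1)", "key_at(k1,kitchen)", "locked(d_bay_kitchen)"]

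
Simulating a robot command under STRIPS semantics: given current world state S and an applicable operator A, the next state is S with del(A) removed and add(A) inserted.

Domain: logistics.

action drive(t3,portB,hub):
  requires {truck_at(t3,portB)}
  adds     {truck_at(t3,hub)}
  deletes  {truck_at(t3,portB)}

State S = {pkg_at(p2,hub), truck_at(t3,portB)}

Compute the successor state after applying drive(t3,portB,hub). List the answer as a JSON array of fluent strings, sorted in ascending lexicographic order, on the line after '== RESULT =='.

Progress:
  pre ⊆ S: {truck_at(t3,portB)} ⊆ S  — applicable
  S \ del = {pkg_at(p2,hub)}
  ∪ add   = {pkg_at(p2,hub), truck_at(t3,hub)}

== RESULT ==
["pkg_at(p2,hub)", "truck_at(t3,hub)"]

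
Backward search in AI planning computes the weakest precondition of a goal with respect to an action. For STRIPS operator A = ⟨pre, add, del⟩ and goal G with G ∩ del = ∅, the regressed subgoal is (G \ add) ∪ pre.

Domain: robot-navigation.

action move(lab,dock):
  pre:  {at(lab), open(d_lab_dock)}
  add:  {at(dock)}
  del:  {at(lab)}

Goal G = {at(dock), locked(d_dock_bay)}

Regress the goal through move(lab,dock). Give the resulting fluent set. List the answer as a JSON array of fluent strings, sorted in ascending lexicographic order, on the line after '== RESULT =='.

Regress:
  G ∩ del = {}  (empty — regression defined)
  G \ add = {at(dock), locked(d_dock_bay)} \ {at(dock)} = {locked(d_dock_bay)}
  ∪ pre   = {locked(d_dock_bay)} ∪ {at(lab), open(d_lab_dock)}
          = {at(lab), locked(d_dock_bay), open(d_lab_dock)}

== RESULT ==
["at(lab)", "locked(d_dock_bay)", "open(d_lab_dock)"]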